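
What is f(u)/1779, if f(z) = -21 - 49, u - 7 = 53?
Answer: -70/1779 ≈ -0.039348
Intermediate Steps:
u = 60 (u = 7 + 53 = 60)
f(z) = -70
f(u)/1779 = -70/1779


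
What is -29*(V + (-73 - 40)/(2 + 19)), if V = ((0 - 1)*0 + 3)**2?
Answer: -2204/21 ≈ -104.95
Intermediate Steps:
V = 9 (V = (-1*0 + 3)**2 = (0 + 3)**2 = 3**2 = 9)
-29*(V + (-73 - 40)/(2 + 19)) = -29*(9 + (-73 - 40)/(2 + 19)) = -29*(9 - 113/21) = -29*76/21 = -2204/21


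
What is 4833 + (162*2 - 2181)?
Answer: 2976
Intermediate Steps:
4833 + (162*2 - 2181) = 4833 + (324 - 2181) = 4833 - 1857 = 2976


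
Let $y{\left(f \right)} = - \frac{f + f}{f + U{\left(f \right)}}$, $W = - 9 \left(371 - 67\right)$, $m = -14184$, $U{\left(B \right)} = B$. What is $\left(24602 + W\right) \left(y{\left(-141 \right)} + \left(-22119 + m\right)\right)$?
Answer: $-793823264$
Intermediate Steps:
$W = -2736$ ($W = - 9 \left(371 - 67\right) = \left(-9\right) 304 = -2736$)
$y{\left(f \right)} = -1$ ($y{\left(f \right)} = - \frac{f + f}{f + f} = - \frac{2 f}{2 f} = - 2 f \frac{1}{2 f} = \left(-1\right) 1 = -1$)
$\left(24602 + W\right) \left(y{\left(-141 \right)} + \left(-22119 + m\right)\right) = \left(24602 - 2736\right) \left(-1 - 36303\right) = 21866 \left(-1 - 36303\right) = 21866 \left(-36304\right) = -793823264$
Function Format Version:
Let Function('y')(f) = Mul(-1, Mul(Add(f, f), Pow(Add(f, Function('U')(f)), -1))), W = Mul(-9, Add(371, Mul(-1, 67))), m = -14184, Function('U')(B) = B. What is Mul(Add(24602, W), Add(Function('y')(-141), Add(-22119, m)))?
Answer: -793823264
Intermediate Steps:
W = -2736 (W = Mul(-9, Add(371, -67)) = Mul(-9, 304) = -2736)
Function('y')(f) = -1 (Function('y')(f) = Mul(-1, Mul(Add(f, f), Pow(Add(f, f), -1))) = Mul(-1, Mul(Mul(2, f), Pow(Mul(2, f), -1))) = Mul(-1, Mul(Mul(2, f), Mul(Rational(1, 2), Pow(f, -1)))) = Mul(-1, 1) = -1)
Mul(Add(24602, W), Add(Function('y')(-141), Add(-22119, m))) = Mul(Add(24602, -2736), Add(-1, Add(-22119, -14184))) = Mul(21866, Add(-1, -36303)) = Mul(21866, -36304) = -793823264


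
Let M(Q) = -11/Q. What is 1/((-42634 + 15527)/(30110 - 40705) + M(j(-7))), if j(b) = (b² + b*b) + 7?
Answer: 222495/545938 ≈ 0.40755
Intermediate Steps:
j(b) = 7 + 2*b² (j(b) = (b² + b²) + 7 = 2*b² + 7 = 7 + 2*b²)
1/((-42634 + 15527)/(30110 - 40705) + M(j(-7))) = 1/((-42634 + 15527)/(30110 - 40705) - 11/(7 + 2*(-7)²)) = 1/(-27107/(-10595) - 11/(7 + 2*49)) = 1/(-27107*(-1/10595) - 11/(7 + 98)) = 1/(27107/10595 - 11/105) = 1/(545938/222495) = 222495/545938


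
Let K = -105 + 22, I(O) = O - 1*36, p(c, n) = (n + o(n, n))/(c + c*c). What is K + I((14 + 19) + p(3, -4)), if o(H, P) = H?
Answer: -260/3 ≈ -86.667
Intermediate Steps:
p(c, n) = 2*n/(c + c**2) (p(c, n) = (n + n)/(c + c*c) = (2*n)/(c + c**2) = 2*n/(c + c**2))
I(O) = -36 + O (I(O) = O - 36 = -36 + O)
K = -83
K + I((14 + 19) + p(3, -4)) = -83 + (-36 + ((14 + 19) + 2*(-4)/(3*(1 + 3)))) = -83 + (-36 + (33 + 2*(-4)*(1/3)/4)) = -83 + (-36 + (33 + 2*(-4)*(1/3)*(1/4))) = -83 + (-36 + (33 - 2/3)) = -83 + (-36 + 97/3) = -83 - 11/3 = -260/3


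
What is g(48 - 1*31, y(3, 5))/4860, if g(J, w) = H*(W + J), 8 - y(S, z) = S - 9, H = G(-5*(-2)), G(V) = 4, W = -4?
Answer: 13/1215 ≈ 0.010700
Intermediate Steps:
H = 4
y(S, z) = 17 - S (y(S, z) = 8 - (S - 9) = 8 - (-9 + S) = 8 + (9 - S) = 17 - S)
g(J, w) = -16 + 4*J (g(J, w) = 4*(-4 + J) = -16 + 4*J)
g(48 - 1*31, y(3, 5))/4860 = (-16 + 4*(48 - 1*31))/4860 = (-16 + 4*(48 - 31))*(1/4860) = (-16 + 4*17)*(1/4860) = (-16 + 68)*(1/4860) = 52*(1/4860) = 13/1215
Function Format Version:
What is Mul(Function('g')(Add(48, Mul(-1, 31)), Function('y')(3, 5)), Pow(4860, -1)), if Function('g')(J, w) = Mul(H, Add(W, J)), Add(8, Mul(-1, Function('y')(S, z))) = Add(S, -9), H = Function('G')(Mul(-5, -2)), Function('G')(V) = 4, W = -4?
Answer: Rational(13, 1215) ≈ 0.010700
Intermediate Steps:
H = 4
Function('y')(S, z) = Add(17, Mul(-1, S)) (Function('y')(S, z) = Add(8, Mul(-1, Add(S, -9))) = Add(8, Mul(-1, Add(-9, S))) = Add(8, Add(9, Mul(-1, S))) = Add(17, Mul(-1, S)))
Function('g')(J, w) = Add(-16, Mul(4, J)) (Function('g')(J, w) = Mul(4, Add(-4, J)) = Add(-16, Mul(4, J)))
Mul(Function('g')(Add(48, Mul(-1, 31)), Function('y')(3, 5)), Pow(4860, -1)) = Mul(Add(-16, Mul(4, Add(48, Mul(-1, 31)))), Pow(4860, -1)) = Mul(Add(-16, Mul(4, Add(48, -31))), Rational(1, 4860)) = Mul(Add(-16, Mul(4, 17)), Rational(1, 4860)) = Mul(Add(-16, 68), Rational(1, 4860)) = Mul(52, Rational(1, 4860)) = Rational(13, 1215)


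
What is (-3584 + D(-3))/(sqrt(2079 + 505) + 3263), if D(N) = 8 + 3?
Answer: -3886233/3548195 + 2382*sqrt(646)/3548195 ≈ -1.0782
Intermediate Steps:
D(N) = 11
(-3584 + D(-3))/(sqrt(2079 + 505) + 3263) = (-3584 + 11)/(sqrt(2079 + 505) + 3263) = -3573/(sqrt(2584) + 3263) = -3573/(2*sqrt(646) + 3263) = -3573/(3263 + 2*sqrt(646))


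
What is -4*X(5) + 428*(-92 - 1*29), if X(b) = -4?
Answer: -51772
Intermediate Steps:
-4*X(5) + 428*(-92 - 1*29) = -4*(-4) + 428*(-92 - 1*29) = 16 + 428*(-92 - 29) = 16 + 428*(-121) = 16 - 51788 = -51772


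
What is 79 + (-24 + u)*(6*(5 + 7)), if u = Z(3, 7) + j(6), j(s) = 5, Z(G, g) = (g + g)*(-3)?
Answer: -4313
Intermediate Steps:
Z(G, g) = -6*g (Z(G, g) = (2*g)*(-3) = -6*g)
u = -37 (u = -6*7 + 5 = -42 + 5 = -37)
79 + (-24 + u)*(6*(5 + 7)) = 79 + (-24 - 37)*(6*(5 + 7)) = 79 - 366*12 = 79 - 61*72 = 79 - 4392 = -4313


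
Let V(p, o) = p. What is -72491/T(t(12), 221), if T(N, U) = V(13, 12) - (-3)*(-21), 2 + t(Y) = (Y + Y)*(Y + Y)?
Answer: 72491/50 ≈ 1449.8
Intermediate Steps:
t(Y) = -2 + 4*Y**2 (t(Y) = -2 + (Y + Y)*(Y + Y) = -2 + (2*Y)*(2*Y) = -2 + 4*Y**2)
T(N, U) = -50 (T(N, U) = 13 - (-3)*(-21) = 13 - 1*63 = 13 - 63 = -50)
-72491/T(t(12), 221) = -72491/(-50) = -72491*(-1/50) = 72491/50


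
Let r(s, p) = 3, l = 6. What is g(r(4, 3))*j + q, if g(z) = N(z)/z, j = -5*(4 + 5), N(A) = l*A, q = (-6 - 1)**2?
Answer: -221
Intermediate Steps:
q = 49 (q = (-7)**2 = 49)
N(A) = 6*A
j = -45 (j = -5*9 = -45)
g(z) = 6 (g(z) = (6*z)/z = 6)
g(r(4, 3))*j + q = 6*(-45) + 49 = -270 + 49 = -221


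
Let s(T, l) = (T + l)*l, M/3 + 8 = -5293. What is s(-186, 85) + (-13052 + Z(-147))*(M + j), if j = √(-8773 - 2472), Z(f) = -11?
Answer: 207732304 - 13063*I*√11245 ≈ 2.0773e+8 - 1.3852e+6*I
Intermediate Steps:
M = -15903 (M = -24 + 3*(-5293) = -24 - 15879 = -15903)
s(T, l) = l*(T + l)
j = I*√11245 (j = √(-11245) = I*√11245 ≈ 106.04*I)
s(-186, 85) + (-13052 + Z(-147))*(M + j) = 85*(-186 + 85) + (-13052 - 11)*(-15903 + I*√11245) = 85*(-101) - 13063*(-15903 + I*√11245) = -8585 + (207740889 - 13063*I*√11245) = 207732304 - 13063*I*√11245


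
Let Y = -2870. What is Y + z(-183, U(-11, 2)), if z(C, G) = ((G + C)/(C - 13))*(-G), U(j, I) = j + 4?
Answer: -40085/14 ≈ -2863.2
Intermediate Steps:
U(j, I) = 4 + j
z(C, G) = -G*(C + G)/(-13 + C) (z(C, G) = ((C + G)/(-13 + C))*(-G) = -G*(C + G)/(-13 + C))
Y + z(-183, U(-11, 2)) = -2870 - (4 - 11)*(-183 + (4 - 11))/(-13 - 183) = -2870 - 1*(-7)*(-183 - 7)/(-196) = -2870 - 1*(-7)*(-1/196)*(-190) = -2870 + 95/14 = -40085/14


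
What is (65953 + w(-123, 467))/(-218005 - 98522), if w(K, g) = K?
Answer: -65830/316527 ≈ -0.20798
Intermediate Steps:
(65953 + w(-123, 467))/(-218005 - 98522) = (65953 - 123)/(-218005 - 98522) = 65830/(-316527) = 65830*(-1/316527) = -65830/316527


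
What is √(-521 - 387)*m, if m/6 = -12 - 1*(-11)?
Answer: -12*I*√227 ≈ -180.8*I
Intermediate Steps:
m = -6 (m = 6*(-12 - 1*(-11)) = 6*(-12 + 11) = 6*(-1) = -6)
√(-521 - 387)*m = √(-521 - 387)*(-6) = √(-908)*(-6) = (2*I*√227)*(-6) = -12*I*√227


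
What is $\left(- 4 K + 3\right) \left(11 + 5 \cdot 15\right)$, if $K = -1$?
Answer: $602$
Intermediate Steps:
$\left(- 4 K + 3\right) \left(11 + 5 \cdot 15\right) = \left(\left(-4\right) \left(-1\right) + 3\right) \left(11 + 5 \cdot 15\right) = \left(4 + 3\right) \left(11 + 75\right) = 7 \cdot 86 = 602$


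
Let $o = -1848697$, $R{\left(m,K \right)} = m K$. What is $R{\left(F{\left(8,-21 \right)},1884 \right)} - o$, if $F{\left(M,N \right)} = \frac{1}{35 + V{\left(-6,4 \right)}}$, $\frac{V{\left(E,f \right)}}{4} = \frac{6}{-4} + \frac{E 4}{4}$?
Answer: $\frac{9245369}{5} \approx 1.8491 \cdot 10^{6}$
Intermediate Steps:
$V{\left(E,f \right)} = -6 + 4 E$ ($V{\left(E,f \right)} = 4 \left(\frac{6}{-4} + \frac{E 4}{4}\right) = 4 \left(6 \left(- \frac{1}{4}\right) + 4 E \frac{1}{4}\right) = 4 \left(- \frac{3}{2} + E\right) = -6 + 4 E$)
$F{\left(M,N \right)} = \frac{1}{5}$ ($F{\left(M,N \right)} = \frac{1}{35 + \left(-6 + 4 \left(-6\right)\right)} = \frac{1}{35 - 30} = \frac{1}{5}$)
$R{\left(m,K \right)} = K m$
$R{\left(F{\left(8,-21 \right)},1884 \right)} - o = 1884 \cdot \frac{1}{5} - -1848697 = \frac{1884}{5} + 1848697 = \frac{9245369}{5}$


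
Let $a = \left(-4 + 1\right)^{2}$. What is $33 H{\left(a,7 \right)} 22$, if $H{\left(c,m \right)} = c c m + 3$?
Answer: $413820$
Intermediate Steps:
$a = 9$ ($a = \left(-3\right)^{2} = 9$)
$H{\left(c,m \right)} = 3 + m c^{2}$ ($H{\left(c,m \right)} = c^{2} m + 3 = m c^{2} + 3 = 3 + m c^{2}$)
$33 H{\left(a,7 \right)} 22 = 33 \left(3 + 7 \cdot 9^{2}\right) 22 = 33 \left(3 + 7 \cdot 81\right) 22 = 33 \left(3 + 567\right) 22 = 33 \cdot 570 \cdot 22 = 18810 \cdot 22 = 413820$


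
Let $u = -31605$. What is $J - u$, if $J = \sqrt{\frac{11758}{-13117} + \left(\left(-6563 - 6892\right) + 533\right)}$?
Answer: $31605 + \frac{16 i \sqrt{8685382199}}{13117} \approx 31605.0 + 113.68 i$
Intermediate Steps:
$J = \frac{16 i \sqrt{8685382199}}{13117}$ ($J = \sqrt{11758 \left(- \frac{1}{13117}\right) + \left(-13455 + 533\right)} = \sqrt{- \frac{11758}{13117} - 12922} = \sqrt{- \frac{169509632}{13117}} = \frac{16 i \sqrt{8685382199}}{13117} \approx 113.68 i$)
$J - u = \frac{16 i \sqrt{8685382199}}{13117} - -31605 = \frac{16 i \sqrt{8685382199}}{13117} + 31605 = 31605 + \frac{16 i \sqrt{8685382199}}{13117}$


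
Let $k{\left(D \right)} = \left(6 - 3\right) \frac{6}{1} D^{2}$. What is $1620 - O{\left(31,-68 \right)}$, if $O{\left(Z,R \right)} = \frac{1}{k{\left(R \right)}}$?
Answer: $\frac{134835839}{83232} \approx 1620.0$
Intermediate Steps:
$k{\left(D \right)} = 18 D^{2}$ ($k{\left(D \right)} = 3 \cdot 6 \cdot 1 D^{2} = 3 \cdot 6 D^{2} = 18 D^{2}$)
$O{\left(Z,R \right)} = \frac{1}{18 R^{2}}$
$1620 - O{\left(31,-68 \right)} = 1620 - \frac{1}{18 \cdot 4624} = 1620 - \frac{1}{18} \cdot \frac{1}{4624} = 1620 - \frac{1}{83232} = \frac{134835839}{83232}$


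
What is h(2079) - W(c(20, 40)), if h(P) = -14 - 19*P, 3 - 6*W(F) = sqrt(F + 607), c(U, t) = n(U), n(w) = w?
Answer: -79031/2 + sqrt(627)/6 ≈ -39511.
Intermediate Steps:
c(U, t) = U
W(F) = 1/2 - sqrt(607 + F)/6 (W(F) = 1/2 - sqrt(F + 607)/6 = 1/2 - sqrt(607 + F)/6)
h(2079) - W(c(20, 40)) = (-14 - 19*2079) - (1/2 - sqrt(607 + 20)/6) = (-14 - 39501) - (1/2 - sqrt(627)/6) = -39515 + (-1/2 + sqrt(627)/6) = -79031/2 + sqrt(627)/6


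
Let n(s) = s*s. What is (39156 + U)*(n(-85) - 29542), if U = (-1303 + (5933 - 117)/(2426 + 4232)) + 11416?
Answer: -3660421150653/3329 ≈ -1.0996e+9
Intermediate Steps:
U = 33669085/3329 (U = (-1303 + 5816/6658) + 11416 = (-1303 + 5816*(1/6658)) + 11416 = (-1303 + 2908/3329) + 11416 = -4334779/3329 + 11416 = 33669085/3329 ≈ 10114.)
n(s) = s²
(39156 + U)*(n(-85) - 29542) = (39156 + 33669085/3329)*((-85)² - 29542) = 164019409*(7225 - 29542)/3329 = (164019409/3329)*(-22317) = -3660421150653/3329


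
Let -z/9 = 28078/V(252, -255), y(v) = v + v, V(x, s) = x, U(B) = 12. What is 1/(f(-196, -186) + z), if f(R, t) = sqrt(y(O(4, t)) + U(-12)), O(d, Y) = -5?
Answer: -196546/197093129 - 196*sqrt(2)/197093129 ≈ -0.00099863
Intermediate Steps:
y(v) = 2*v
f(R, t) = sqrt(2) (f(R, t) = sqrt(2*(-5) + 12) = sqrt(-10 + 12) = sqrt(2))
z = -14039/14 (z = -252702/252 = -9*14039/126 = -14039/14 ≈ -1002.8)
1/(f(-196, -186) + z) = 1/(sqrt(2) - 14039/14) = 1/(-14039/14 + sqrt(2))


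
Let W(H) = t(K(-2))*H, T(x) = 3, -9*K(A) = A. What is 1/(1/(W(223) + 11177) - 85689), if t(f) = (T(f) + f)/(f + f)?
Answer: -51175/4385134571 ≈ -1.1670e-5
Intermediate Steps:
K(A) = -A/9
t(f) = (3 + f)/(2*f) (t(f) = (3 + f)/(f + f) = (3 + f)/((2*f)) = (3 + f)*(1/(2*f)) = (3 + f)/(2*f))
W(H) = 29*H/4 (W(H) = ((3 - ⅑*(-2))/(2*((-⅑*(-2)))))*H = ((3 + 2/9)/(2*(2/9)))*H = ((½)*(9/2)*(29/9))*H = 29*H/4)
1/(1/(W(223) + 11177) - 85689) = 1/(1/((29/4)*223 + 11177) - 85689) = 1/(1/(6467/4 + 11177) - 85689) = 1/(1/(51175/4) - 85689) = 1/(4/51175 - 85689) = 1/(-4385134571/51175) = -51175/4385134571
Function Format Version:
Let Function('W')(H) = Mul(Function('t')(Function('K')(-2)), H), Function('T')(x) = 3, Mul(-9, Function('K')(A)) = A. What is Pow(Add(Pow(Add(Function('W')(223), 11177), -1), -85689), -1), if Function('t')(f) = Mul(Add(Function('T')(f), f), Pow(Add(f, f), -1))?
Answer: Rational(-51175, 4385134571) ≈ -1.1670e-5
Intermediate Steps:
Function('K')(A) = Mul(Rational(-1, 9), A)
Function('t')(f) = Mul(Rational(1, 2), Pow(f, -1), Add(3, f)) (Function('t')(f) = Mul(Add(3, f), Pow(Add(f, f), -1)) = Mul(Add(3, f), Pow(Mul(2, f), -1)) = Mul(Add(3, f), Mul(Rational(1, 2), Pow(f, -1))) = Mul(Rational(1, 2), Pow(f, -1), Add(3, f)))
Function('W')(H) = Mul(Rational(29, 4), H) (Function('W')(H) = Mul(Mul(Rational(1, 2), Pow(Mul(Rational(-1, 9), -2), -1), Add(3, Mul(Rational(-1, 9), -2))), H) = Mul(Mul(Rational(1, 2), Pow(Rational(2, 9), -1), Add(3, Rational(2, 9))), H) = Mul(Mul(Rational(1, 2), Rational(9, 2), Rational(29, 9)), H) = Mul(Rational(29, 4), H))
Pow(Add(Pow(Add(Function('W')(223), 11177), -1), -85689), -1) = Pow(Add(Pow(Add(Mul(Rational(29, 4), 223), 11177), -1), -85689), -1) = Pow(Add(Pow(Add(Rational(6467, 4), 11177), -1), -85689), -1) = Pow(Add(Pow(Rational(51175, 4), -1), -85689), -1) = Pow(Add(Rational(4, 51175), -85689), -1) = Pow(Rational(-4385134571, 51175), -1) = Rational(-51175, 4385134571)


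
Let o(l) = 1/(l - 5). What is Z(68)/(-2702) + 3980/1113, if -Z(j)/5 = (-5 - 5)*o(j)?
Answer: 16129615/4510989 ≈ 3.5756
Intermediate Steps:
o(l) = 1/(-5 + l)
Z(j) = 50/(-5 + j) (Z(j) = -5*(-5 - 5)/(-5 + j) = -(-50)/(-5 + j) = 50/(-5 + j))
Z(68)/(-2702) + 3980/1113 = (50/(-5 + 68))/(-2702) + 3980/1113 = (50/63)*(-1/2702) + 3980*(1/1113) = (50*(1/63))*(-1/2702) + 3980/1113 = (50/63)*(-1/2702) + 3980/1113 = -25/85113 + 3980/1113 = 16129615/4510989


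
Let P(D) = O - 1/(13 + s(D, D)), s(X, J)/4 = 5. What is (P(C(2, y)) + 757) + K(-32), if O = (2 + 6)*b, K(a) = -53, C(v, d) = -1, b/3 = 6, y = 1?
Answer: 27983/33 ≈ 847.97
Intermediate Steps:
s(X, J) = 20 (s(X, J) = 4*5 = 20)
b = 18 (b = 3*6 = 18)
O = 144 (O = (2 + 6)*18 = 8*18 = 144)
P(D) = 4751/33 (P(D) = 144 - 1/(13 + 20) = 144 - 1/33 = 4751/33)
(P(C(2, y)) + 757) + K(-32) = (4751/33 + 757) - 53 = 29732/33 - 53 = 27983/33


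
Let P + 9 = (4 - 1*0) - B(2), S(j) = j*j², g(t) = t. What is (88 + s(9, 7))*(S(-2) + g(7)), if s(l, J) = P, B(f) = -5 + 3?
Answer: -85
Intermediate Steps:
B(f) = -2
S(j) = j³
P = -3 (P = -9 + ((4 - 1*0) - 1*(-2)) = -9 + ((4 + 0) + 2) = -9 + (4 + 2) = -9 + 6 = -3)
s(l, J) = -3
(88 + s(9, 7))*(S(-2) + g(7)) = (88 - 3)*((-2)³ + 7) = 85*(-8 + 7) = 85*(-1) = -85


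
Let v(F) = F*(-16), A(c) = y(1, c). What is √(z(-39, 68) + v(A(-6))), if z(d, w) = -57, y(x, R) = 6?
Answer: 3*I*√17 ≈ 12.369*I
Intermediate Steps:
A(c) = 6
v(F) = -16*F
√(z(-39, 68) + v(A(-6))) = √(-57 - 16*6) = √(-57 - 96) = √(-153) = 3*I*√17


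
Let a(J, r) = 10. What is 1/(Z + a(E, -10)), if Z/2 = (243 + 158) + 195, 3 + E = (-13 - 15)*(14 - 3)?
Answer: 1/1202 ≈ 0.00083195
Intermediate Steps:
E = -311 (E = -3 + (-13 - 15)*(14 - 3) = -3 - 28*11 = -3 - 308 = -311)
Z = 1192 (Z = 2*((243 + 158) + 195) = 2*(401 + 195) = 2*596 = 1192)
1/(Z + a(E, -10)) = 1/(1192 + 10) = 1/1202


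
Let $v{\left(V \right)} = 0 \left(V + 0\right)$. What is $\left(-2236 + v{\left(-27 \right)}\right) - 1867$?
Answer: $-4103$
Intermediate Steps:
$v{\left(V \right)} = 0$ ($v{\left(V \right)} = 0 V = 0$)
$\left(-2236 + v{\left(-27 \right)}\right) - 1867 = \left(-2236 + 0\right) - 1867 = -2236 - 1867 = -4103$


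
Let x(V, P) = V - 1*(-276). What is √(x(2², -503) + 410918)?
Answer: √411198 ≈ 641.25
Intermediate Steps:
x(V, P) = 276 + V (x(V, P) = V + 276 = 276 + V)
√(x(2², -503) + 410918) = √((276 + 2²) + 410918) = √((276 + 4) + 410918) = √(280 + 410918) = √411198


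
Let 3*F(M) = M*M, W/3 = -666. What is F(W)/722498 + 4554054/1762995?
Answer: 939375989592/212293393585 ≈ 4.4249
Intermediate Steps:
W = -1998 (W = 3*(-666) = -1998)
F(M) = M²/3 (F(M) = (M*M)/3 = M²/3)
F(W)/722498 + 4554054/1762995 = ((⅓)*(-1998)²)/722498 + 4554054/1762995 = ((⅓)*3992004)*(1/722498) + 4554054*(1/1762995) = 1330668*(1/722498) + 1518018/587665 = 665334/361249 + 1518018/587665 = 939375989592/212293393585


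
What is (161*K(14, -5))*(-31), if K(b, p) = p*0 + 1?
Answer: -4991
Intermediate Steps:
K(b, p) = 1 (K(b, p) = 0 + 1 = 1)
(161*K(14, -5))*(-31) = (161*1)*(-31) = 161*(-31) = -4991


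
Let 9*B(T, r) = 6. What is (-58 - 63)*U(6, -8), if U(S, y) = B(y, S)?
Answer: -242/3 ≈ -80.667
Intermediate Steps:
B(T, r) = 2/3 (B(T, r) = (1/9)*6 = 2/3)
U(S, y) = 2/3
(-58 - 63)*U(6, -8) = (-58 - 63)*(2/3) = -121*2/3 = -242/3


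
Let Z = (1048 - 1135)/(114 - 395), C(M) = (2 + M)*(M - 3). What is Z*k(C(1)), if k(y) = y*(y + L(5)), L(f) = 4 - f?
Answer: 3654/281 ≈ 13.004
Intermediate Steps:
C(M) = (-3 + M)*(2 + M) (C(M) = (2 + M)*(-3 + M) = (-3 + M)*(2 + M))
Z = 87/281 (Z = -87/(-281) = -87*(-1/281) = 87/281 ≈ 0.30961)
k(y) = y*(-1 + y) (k(y) = y*(y + (4 - 1*5)) = y*(y + (4 - 5)) = y*(y - 1) = y*(-1 + y))
Z*k(C(1)) = 87*((-6 + 1² - 1*1)*(-1 + (-6 + 1² - 1*1)))/281 = 87*((-6 + 1 - 1)*(-1 + (-6 + 1 - 1)))/281 = 87*(-6*(-1 - 6))/281 = 87*(-6*(-7))/281 = (87/281)*42 = 3654/281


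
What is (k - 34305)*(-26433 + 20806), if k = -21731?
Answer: 315314572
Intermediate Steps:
(k - 34305)*(-26433 + 20806) = (-21731 - 34305)*(-26433 + 20806) = -56036*(-5627) = 315314572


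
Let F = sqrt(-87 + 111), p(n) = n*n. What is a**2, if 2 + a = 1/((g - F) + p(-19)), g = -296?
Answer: 69505593/17648401 - 33348*sqrt(6)/17648401 ≈ 3.9337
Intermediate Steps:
p(n) = n**2
F = 2*sqrt(6) (F = sqrt(24) = 2*sqrt(6) ≈ 4.8990)
a = -2 + 1/(65 - 2*sqrt(6)) (a = -2 + 1/((-296 - 2*sqrt(6)) + (-19)**2) = -2 + 1/((-296 - 2*sqrt(6)) + 361) = -2 + 1/(65 - 2*sqrt(6)) ≈ -1.9834)
a**2 = (-8337/4201 + 2*sqrt(6)/4201)**2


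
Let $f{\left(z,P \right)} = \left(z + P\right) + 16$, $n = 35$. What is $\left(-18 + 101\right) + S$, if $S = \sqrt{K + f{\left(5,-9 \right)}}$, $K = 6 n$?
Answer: $83 + \sqrt{222} \approx 97.9$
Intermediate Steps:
$f{\left(z,P \right)} = 16 + P + z$ ($f{\left(z,P \right)} = \left(P + z\right) + 16 = 16 + P + z$)
$K = 210$ ($K = 6 \cdot 35 = 210$)
$S = \sqrt{222}$ ($S = \sqrt{210 + \left(16 - 9 + 5\right)} = \sqrt{210 + 12} = \sqrt{222} \approx 14.9$)
$\left(-18 + 101\right) + S = \left(-18 + 101\right) + \sqrt{222} = 83 + \sqrt{222}$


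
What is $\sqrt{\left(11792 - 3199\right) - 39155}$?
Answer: $i \sqrt{30562} \approx 174.82 i$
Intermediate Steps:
$\sqrt{\left(11792 - 3199\right) - 39155} = \sqrt{8593 - 39155} = \sqrt{-30562} = i \sqrt{30562}$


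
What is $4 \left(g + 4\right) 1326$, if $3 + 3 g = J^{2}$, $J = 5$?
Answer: $60112$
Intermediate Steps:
$g = \frac{22}{3}$ ($g = -1 + \frac{5^{2}}{3} = -1 + \frac{1}{3} \cdot 25 = -1 + \frac{25}{3} = \frac{22}{3} \approx 7.3333$)
$4 \left(g + 4\right) 1326 = 4 \left(\frac{22}{3} + 4\right) 1326 = 4 \cdot \frac{34}{3} \cdot 1326 = \frac{136}{3} \cdot 1326 = 60112$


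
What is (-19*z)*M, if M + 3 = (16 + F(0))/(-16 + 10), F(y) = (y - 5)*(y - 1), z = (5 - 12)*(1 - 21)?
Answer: 17290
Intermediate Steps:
z = 140 (z = -7*(-20) = 140)
F(y) = (-1 + y)*(-5 + y) (F(y) = (-5 + y)*(-1 + y) = (-1 + y)*(-5 + y))
M = -13/2 (M = -3 + (16 + (5 + 0² - 6*0))/(-16 + 10) = -3 + (16 + (5 + 0 + 0))/(-6) = -3 + (16 + 5)*(-⅙) = -3 + 21*(-⅙) = -3 - 7/2 = -13/2 ≈ -6.5000)
(-19*z)*M = -19*140*(-13/2) = -2660*(-13/2) = 17290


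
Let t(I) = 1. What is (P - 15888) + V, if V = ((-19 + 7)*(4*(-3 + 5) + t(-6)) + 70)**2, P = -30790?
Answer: -45234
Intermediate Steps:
V = 1444 (V = ((-19 + 7)*(4*(-3 + 5) + 1) + 70)**2 = (-12*(4*2 + 1) + 70)**2 = (-12*(8 + 1) + 70)**2 = (-12*9 + 70)**2 = (-108 + 70)**2 = (-38)**2 = 1444)
(P - 15888) + V = (-30790 - 15888) + 1444 = -46678 + 1444 = -45234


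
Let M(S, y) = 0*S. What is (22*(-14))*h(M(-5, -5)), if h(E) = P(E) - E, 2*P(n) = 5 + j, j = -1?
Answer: -616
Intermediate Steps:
M(S, y) = 0
P(n) = 2 (P(n) = (5 - 1)/2 = (1/2)*4 = 2)
h(E) = 2 - E
(22*(-14))*h(M(-5, -5)) = (22*(-14))*(2 - 1*0) = -308*(2 + 0) = -308*2 = -616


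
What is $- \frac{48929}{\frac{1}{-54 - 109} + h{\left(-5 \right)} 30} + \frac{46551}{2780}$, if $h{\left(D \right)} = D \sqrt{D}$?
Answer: $\frac{139163692621111}{8309454752780} - \frac{194999190150 i \sqrt{5}}{2989012501} \approx 16.748 - 145.88 i$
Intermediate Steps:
$h{\left(D \right)} = D^{\frac{3}{2}}$
$- \frac{48929}{\frac{1}{-54 - 109} + h{\left(-5 \right)} 30} + \frac{46551}{2780} = - \frac{48929}{\frac{1}{-54 - 109} + \left(-5\right)^{\frac{3}{2}} \cdot 30} + \frac{46551}{2780} = - \frac{48929}{\frac{1}{-163} + - 5 i \sqrt{5} \cdot 30} + 46551 \cdot \frac{1}{2780} = - \frac{48929}{- \frac{1}{163} - 150 i \sqrt{5}} + \frac{46551}{2780} = \frac{46551}{2780} - \frac{48929}{- \frac{1}{163} - 150 i \sqrt{5}}$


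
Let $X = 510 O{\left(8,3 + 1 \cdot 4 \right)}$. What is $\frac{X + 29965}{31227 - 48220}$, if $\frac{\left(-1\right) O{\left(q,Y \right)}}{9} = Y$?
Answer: $\frac{2165}{16993} \approx 0.12741$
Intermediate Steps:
$O{\left(q,Y \right)} = - 9 Y$
$X = -32130$ ($X = 510 \left(- 9 \left(3 + 1 \cdot 4\right)\right) = 510 \left(- 9 \left(3 + 4\right)\right) = 510 \left(\left(-9\right) 7\right) = 510 \left(-63\right) = -32130$)
$\frac{X + 29965}{31227 - 48220} = \frac{-32130 + 29965}{31227 - 48220} = - \frac{2165}{-16993} = \left(-2165\right) \left(- \frac{1}{16993}\right) = \frac{2165}{16993}$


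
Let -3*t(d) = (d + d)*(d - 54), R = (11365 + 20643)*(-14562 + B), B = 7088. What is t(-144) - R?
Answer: 239208784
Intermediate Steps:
R = -239227792 (R = (11365 + 20643)*(-14562 + 7088) = 32008*(-7474) = -239227792)
t(d) = -2*d*(-54 + d)/3 (t(d) = -(d + d)*(d - 54)/3 = -2*d*(-54 + d)/3)
t(-144) - R = (⅔)*(-144)*(54 - 1*(-144)) - 1*(-239227792) = (⅔)*(-144)*(54 + 144) + 239227792 = (⅔)*(-144)*198 + 239227792 = -19008 + 239227792 = 239208784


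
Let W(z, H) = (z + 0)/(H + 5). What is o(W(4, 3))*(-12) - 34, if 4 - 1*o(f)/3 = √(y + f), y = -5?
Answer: -178 + 54*I*√2 ≈ -178.0 + 76.368*I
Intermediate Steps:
W(z, H) = z/(5 + H)
o(f) = 12 - 3*√(-5 + f)
o(W(4, 3))*(-12) - 34 = (12 - 3*√(-5 + 4/(5 + 3)))*(-12) - 34 = (12 - 3*√(-5 + 4/8))*(-12) - 34 = (12 - 3*√(-5 + 4*(⅛)))*(-12) - 34 = (12 - 3*√(-5 + ½))*(-12) - 34 = (12 - 9*I*√2/2)*(-12) - 34 = (-144 + 54*I*√2) - 34 = -178 + 54*I*√2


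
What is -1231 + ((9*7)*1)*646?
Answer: 39467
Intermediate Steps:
-1231 + ((9*7)*1)*646 = -1231 + (63*1)*646 = -1231 + 63*646 = -1231 + 40698 = 39467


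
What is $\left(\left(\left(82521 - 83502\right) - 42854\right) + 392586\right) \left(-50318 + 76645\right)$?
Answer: $9181567577$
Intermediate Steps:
$\left(\left(\left(82521 - 83502\right) - 42854\right) + 392586\right) \left(-50318 + 76645\right) = \left(\left(-981 - 42854\right) + 392586\right) 26327 = \left(-43835 + 392586\right) 26327 = 348751 \cdot 26327 = 9181567577$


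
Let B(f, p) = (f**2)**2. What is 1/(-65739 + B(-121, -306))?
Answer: 1/214293142 ≈ 4.6665e-9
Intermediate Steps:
B(f, p) = f**4
1/(-65739 + B(-121, -306)) = 1/(-65739 + (-121)**4) = 1/(-65739 + 214358881) = 1/214293142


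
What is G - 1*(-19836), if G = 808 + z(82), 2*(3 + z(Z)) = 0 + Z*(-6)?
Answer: 20395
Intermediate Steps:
z(Z) = -3 - 3*Z (z(Z) = -3 + (0 + Z*(-6))/2 = -3 + (0 - 6*Z)/2 = -3 + (-6*Z)/2 = -3 - 3*Z)
G = 559 (G = 808 + (-3 - 3*82) = 808 + (-3 - 246) = 808 - 249 = 559)
G - 1*(-19836) = 559 - 1*(-19836) = 559 + 19836 = 20395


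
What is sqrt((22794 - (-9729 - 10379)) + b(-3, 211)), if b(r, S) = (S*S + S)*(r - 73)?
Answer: 3*I*sqrt(372970) ≈ 1832.1*I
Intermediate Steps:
b(r, S) = (-73 + r)*(S + S**2) (b(r, S) = (S**2 + S)*(-73 + r) = (S + S**2)*(-73 + r) = (-73 + r)*(S + S**2))
sqrt((22794 - (-9729 - 10379)) + b(-3, 211)) = sqrt((22794 - (-9729 - 10379)) + 211*(-73 - 3 - 73*211 + 211*(-3))) = sqrt((22794 - 1*(-20108)) + 211*(-73 - 3 - 15403 - 633)) = sqrt((22794 + 20108) + 211*(-16112)) = sqrt(42902 - 3399632) = sqrt(-3356730) = 3*I*sqrt(372970)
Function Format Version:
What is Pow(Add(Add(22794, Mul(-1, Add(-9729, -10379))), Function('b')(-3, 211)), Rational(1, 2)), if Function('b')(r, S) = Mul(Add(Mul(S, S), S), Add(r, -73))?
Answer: Mul(3, I, Pow(372970, Rational(1, 2))) ≈ Mul(1832.1, I)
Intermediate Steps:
Function('b')(r, S) = Mul(Add(-73, r), Add(S, Pow(S, 2))) (Function('b')(r, S) = Mul(Add(Pow(S, 2), S), Add(-73, r)) = Mul(Add(S, Pow(S, 2)), Add(-73, r)) = Mul(Add(-73, r), Add(S, Pow(S, 2))))
Pow(Add(Add(22794, Mul(-1, Add(-9729, -10379))), Function('b')(-3, 211)), Rational(1, 2)) = Pow(Add(Add(22794, Mul(-1, Add(-9729, -10379))), Mul(211, Add(-73, -3, Mul(-73, 211), Mul(211, -3)))), Rational(1, 2)) = Pow(Add(Add(22794, Mul(-1, -20108)), Mul(211, Add(-73, -3, -15403, -633))), Rational(1, 2)) = Pow(Add(Add(22794, 20108), Mul(211, -16112)), Rational(1, 2)) = Pow(Add(42902, -3399632), Rational(1, 2)) = Pow(-3356730, Rational(1, 2)) = Mul(3, I, Pow(372970, Rational(1, 2)))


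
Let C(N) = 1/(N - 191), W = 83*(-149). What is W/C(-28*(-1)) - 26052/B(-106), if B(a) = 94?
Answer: 94730561/47 ≈ 2.0155e+6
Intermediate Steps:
W = -12367
C(N) = 1/(-191 + N)
W/C(-28*(-1)) - 26052/B(-106) = -12367/(1/(-191 - 28*(-1))) - 26052/94 = -12367/(1/(-191 + 28)) - 26052*1/94 = -12367/(1/(-163)) - 13026/47 = -12367/(-1/163) - 13026/47 = -12367*(-163) - 13026/47 = 2015821 - 13026/47 = 94730561/47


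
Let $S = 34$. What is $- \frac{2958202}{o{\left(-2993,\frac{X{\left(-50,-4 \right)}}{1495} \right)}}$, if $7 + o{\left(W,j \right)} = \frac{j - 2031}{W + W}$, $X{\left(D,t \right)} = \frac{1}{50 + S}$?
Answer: $\frac{2223745168859760}{5007000181} \approx 4.4413 \cdot 10^{5}$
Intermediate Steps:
$X{\left(D,t \right)} = \frac{1}{84}$ ($X{\left(D,t \right)} = \frac{1}{50 + 34} = \frac{1}{84}$)
$o{\left(W,j \right)} = -7 + \frac{-2031 + j}{2 W}$ ($o{\left(W,j \right)} = -7 + \frac{j - 2031}{W + W} = -7 + \frac{-2031 + j}{2 W}$)
$- \frac{2958202}{o{\left(-2993,\frac{X{\left(-50,-4 \right)}}{1495} \right)}} = - \frac{2958202}{\frac{1}{2} \frac{1}{-2993} \left(-2031 + \frac{1}{84 \cdot 1495} - -41902\right)} = - \frac{2958202}{\frac{1}{2} \left(- \frac{1}{2993}\right) \left(-2031 + \frac{1}{84} \cdot \frac{1}{1495} + 41902\right)} = - \frac{2958202}{\frac{1}{2} \left(- \frac{1}{2993}\right) \left(-2031 + \frac{1}{125580} + 41902\right)} = - \frac{2958202}{\frac{1}{2} \left(- \frac{1}{2993}\right) \frac{5007000181}{125580}} = - \frac{2958202}{- \frac{5007000181}{751721880}} = \left(-2958202\right) \left(- \frac{751721880}{5007000181}\right) = \frac{2223745168859760}{5007000181}$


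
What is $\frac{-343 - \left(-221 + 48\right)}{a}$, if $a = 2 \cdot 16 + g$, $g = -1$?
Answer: $- \frac{170}{31} \approx -5.4839$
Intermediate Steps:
$a = 31$ ($a = 2 \cdot 16 - 1 = 32 - 1 = 31$)
$\frac{-343 - \left(-221 + 48\right)}{a} = \frac{-343 - \left(-221 + 48\right)}{31} = \left(-343 - -173\right) \frac{1}{31} = \left(-343 + 173\right) \frac{1}{31} = \left(-170\right) \frac{1}{31} = - \frac{170}{31}$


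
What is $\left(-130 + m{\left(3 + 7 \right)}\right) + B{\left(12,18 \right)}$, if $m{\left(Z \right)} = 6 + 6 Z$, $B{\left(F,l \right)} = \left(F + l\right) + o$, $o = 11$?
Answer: $-23$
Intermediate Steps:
$B{\left(F,l \right)} = 11 + F + l$ ($B{\left(F,l \right)} = \left(F + l\right) + 11 = 11 + F + l$)
$\left(-130 + m{\left(3 + 7 \right)}\right) + B{\left(12,18 \right)} = \left(-130 + \left(6 + 6 \left(3 + 7\right)\right)\right) + \left(11 + 12 + 18\right) = \left(-130 + \left(6 + 6 \cdot 10\right)\right) + 41 = \left(-130 + \left(6 + 60\right)\right) + 41 = \left(-130 + 66\right) + 41 = -64 + 41 = -23$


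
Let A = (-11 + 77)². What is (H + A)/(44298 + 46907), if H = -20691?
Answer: -3267/18241 ≈ -0.17910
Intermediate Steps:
A = 4356 (A = 66² = 4356)
(H + A)/(44298 + 46907) = (-20691 + 4356)/(44298 + 46907) = -16335/91205 = -16335*1/91205 = -3267/18241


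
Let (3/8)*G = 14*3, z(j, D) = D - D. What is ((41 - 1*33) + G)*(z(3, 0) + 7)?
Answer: 840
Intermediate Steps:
z(j, D) = 0
G = 112 (G = 8*(14*3)/3 = (8/3)*42 = 112)
((41 - 1*33) + G)*(z(3, 0) + 7) = ((41 - 1*33) + 112)*(0 + 7) = ((41 - 33) + 112)*7 = (8 + 112)*7 = 120*7 = 840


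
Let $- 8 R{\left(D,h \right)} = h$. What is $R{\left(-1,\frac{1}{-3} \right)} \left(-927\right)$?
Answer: $- \frac{309}{8} \approx -38.625$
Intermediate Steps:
$R{\left(D,h \right)} = - \frac{h}{8}$
$R{\left(-1,\frac{1}{-3} \right)} \left(-927\right) = - \frac{1}{8 \left(-3\right)} \left(-927\right) = \left(- \frac{1}{8}\right) \left(- \frac{1}{3}\right) \left(-927\right) = \frac{1}{24} \left(-927\right) = - \frac{309}{8}$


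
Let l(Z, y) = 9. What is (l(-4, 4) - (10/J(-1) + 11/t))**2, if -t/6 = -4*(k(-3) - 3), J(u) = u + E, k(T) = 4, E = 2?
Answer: 1225/576 ≈ 2.1267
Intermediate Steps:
J(u) = 2 + u (J(u) = u + 2 = 2 + u)
t = 24 (t = -(-24)*(4 - 3) = -(-24) = -6*(-4) = 24)
(l(-4, 4) - (10/J(-1) + 11/t))**2 = (9 - (10/(2 - 1) + 11/24))**2 = (9 - (10/1 + 11*(1/24)))**2 = (9 - (10*1 + 11/24))**2 = (9 - (10 + 11/24))**2 = (9 - 1*251/24)**2 = (9 - 251/24)**2 = (-35/24)**2 = 1225/576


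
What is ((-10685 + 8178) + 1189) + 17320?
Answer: 16002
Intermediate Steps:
((-10685 + 8178) + 1189) + 17320 = (-2507 + 1189) + 17320 = -1318 + 17320 = 16002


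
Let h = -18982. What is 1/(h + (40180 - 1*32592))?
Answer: -1/11394 ≈ -8.7766e-5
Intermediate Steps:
1/(h + (40180 - 1*32592)) = 1/(-18982 + (40180 - 1*32592)) = 1/(-18982 + (40180 - 32592)) = 1/(-18982 + 7588) = 1/(-11394) = -1/11394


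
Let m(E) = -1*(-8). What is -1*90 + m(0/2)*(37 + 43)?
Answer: 550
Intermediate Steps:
m(E) = 8
-1*90 + m(0/2)*(37 + 43) = -1*90 + 8*(37 + 43) = -90 + 8*80 = -90 + 640 = 550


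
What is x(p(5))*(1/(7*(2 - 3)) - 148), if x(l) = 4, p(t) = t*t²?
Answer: -4148/7 ≈ -592.57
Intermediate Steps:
p(t) = t³
x(p(5))*(1/(7*(2 - 3)) - 148) = 4*(1/(7*(2 - 3)) - 148) = 4*(1/(7*(-1)) - 148) = 4*(1/(-7) - 148) = 4*(-⅐ - 148) = 4*(-1037/7) = -4148/7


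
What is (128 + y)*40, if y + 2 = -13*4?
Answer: 2960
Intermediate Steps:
y = -54 (y = -2 - 13*4 = -2 - 52 = -54)
(128 + y)*40 = (128 - 54)*40 = 74*40 = 2960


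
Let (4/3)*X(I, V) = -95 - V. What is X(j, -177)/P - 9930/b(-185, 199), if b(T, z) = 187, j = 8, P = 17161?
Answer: -340794459/6418214 ≈ -53.098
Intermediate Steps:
X(I, V) = -285/4 - 3*V/4 (X(I, V) = 3*(-95 - V)/4 = -285/4 - 3*V/4)
X(j, -177)/P - 9930/b(-185, 199) = (-285/4 - ¾*(-177))/17161 - 9930/187 = (-285/4 + 531/4)*(1/17161) - 9930*1/187 = (123/2)*(1/17161) - 9930/187 = 123/34322 - 9930/187 = -340794459/6418214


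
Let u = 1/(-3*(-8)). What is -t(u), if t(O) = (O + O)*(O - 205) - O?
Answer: 4931/288 ≈ 17.122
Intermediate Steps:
u = 1/24 ≈ 0.041667
t(O) = -O + 2*O*(-205 + O) (t(O) = (2*O)*(-205 + O) - O = 2*O*(-205 + O) - O = -O + 2*O*(-205 + O))
-t(u) = -(-411 + 2*(1/24))/24 = -(-411 + 1/12)/24 = -(-4931)/(24*12) = -1*(-4931/288) = 4931/288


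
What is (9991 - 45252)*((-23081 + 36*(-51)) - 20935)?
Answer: 1616787372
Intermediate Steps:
(9991 - 45252)*((-23081 + 36*(-51)) - 20935) = -35261*((-23081 - 1836) - 20935) = -35261*(-24917 - 20935) = -35261*(-45852) = 1616787372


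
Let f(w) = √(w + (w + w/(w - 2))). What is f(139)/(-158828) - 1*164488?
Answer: -164488 - 5*√209473/21759436 ≈ -1.6449e+5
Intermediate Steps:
f(w) = √(2*w + w/(-2 + w)) (f(w) = √(w + (w + w/(-2 + w))) = √(2*w + w/(-2 + w)))
f(139)/(-158828) - 1*164488 = √(139*(-3 + 2*139)/(-2 + 139))/(-158828) - 1*164488 = √(139*(-3 + 278)/137)*(-1/158828) - 164488 = √(139*(1/137)*275)*(-1/158828) - 164488 = √(38225/137)*(-1/158828) - 164488 = (5*√209473/137)*(-1/158828) - 164488 = -5*√209473/21759436 - 164488 = -164488 - 5*√209473/21759436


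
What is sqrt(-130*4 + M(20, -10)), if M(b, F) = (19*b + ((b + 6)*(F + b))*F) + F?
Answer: 5*I*sqrt(110) ≈ 52.44*I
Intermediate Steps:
M(b, F) = F + 19*b + F*(6 + b)*(F + b) (M(b, F) = (19*b + ((6 + b)*(F + b))*F) + F = (19*b + F*(6 + b)*(F + b)) + F = F + 19*b + F*(6 + b)*(F + b))
sqrt(-130*4 + M(20, -10)) = sqrt(-130*4 + (-10 + 6*(-10)**2 + 19*20 - 10*20**2 + 20*(-10)**2 + 6*(-10)*20)) = sqrt(-520 + (-10 + 6*100 + 380 - 10*400 + 20*100 - 1200)) = sqrt(-520 + (-10 + 600 + 380 - 4000 + 2000 - 1200)) = sqrt(-520 - 2230) = sqrt(-2750) = 5*I*sqrt(110)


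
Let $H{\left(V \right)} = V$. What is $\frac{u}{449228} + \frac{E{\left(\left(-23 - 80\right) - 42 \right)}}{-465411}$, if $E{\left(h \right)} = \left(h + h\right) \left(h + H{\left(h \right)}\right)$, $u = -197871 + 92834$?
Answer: $- \frac{86665450007}{209075652708} \approx -0.41452$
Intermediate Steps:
$u = -105037$
$E{\left(h \right)} = 4 h^{2}$ ($E{\left(h \right)} = \left(h + h\right) \left(h + h\right) = 2 h 2 h = 4 h^{2}$)
$\frac{u}{449228} + \frac{E{\left(\left(-23 - 80\right) - 42 \right)}}{-465411} = - \frac{105037}{449228} + \frac{4 \left(\left(-23 - 80\right) - 42\right)^{2}}{-465411} = \left(-105037\right) \frac{1}{449228} + 4 \left(-103 - 42\right)^{2} \left(- \frac{1}{465411}\right) = - \frac{105037}{449228} + 4 \left(-145\right)^{2} \left(- \frac{1}{465411}\right) = - \frac{105037}{449228} + 4 \cdot 21025 \left(- \frac{1}{465411}\right) = - \frac{105037}{449228} + 84100 \left(- \frac{1}{465411}\right) = - \frac{105037}{449228} - \frac{84100}{465411} = - \frac{86665450007}{209075652708}$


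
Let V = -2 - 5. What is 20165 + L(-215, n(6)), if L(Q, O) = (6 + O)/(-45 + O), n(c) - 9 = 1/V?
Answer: 5101641/253 ≈ 20165.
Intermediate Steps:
V = -7
n(c) = 62/7 (n(c) = 9 + 1/(-7) = 9 - ⅐ = 62/7)
L(Q, O) = (6 + O)/(-45 + O)
20165 + L(-215, n(6)) = 20165 + (6 + 62/7)/(-45 + 62/7) = 20165 + (104/7)/(-253/7) = 20165 - 7/253*104/7 = 20165 - 104/253 = 5101641/253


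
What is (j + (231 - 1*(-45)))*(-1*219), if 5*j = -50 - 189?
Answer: -249879/5 ≈ -49976.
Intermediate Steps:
j = -239/5 (j = (-50 - 189)/5 = (⅕)*(-239) = -239/5 ≈ -47.800)
(j + (231 - 1*(-45)))*(-1*219) = (-239/5 + (231 - 1*(-45)))*(-1*219) = (-239/5 + (231 + 45))*(-219) = (-239/5 + 276)*(-219) = (1141/5)*(-219) = -249879/5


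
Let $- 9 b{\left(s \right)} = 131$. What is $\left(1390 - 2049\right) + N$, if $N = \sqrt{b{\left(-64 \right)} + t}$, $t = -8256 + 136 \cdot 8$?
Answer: $-659 + \frac{i \sqrt{64643}}{3} \approx -659.0 + 84.75 i$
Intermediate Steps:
$b{\left(s \right)} = - \frac{131}{9}$ ($b{\left(s \right)} = \left(- \frac{1}{9}\right) 131 = - \frac{131}{9}$)
$t = -7168$ ($t = -8256 + 1088 = -7168$)
$N = \frac{i \sqrt{64643}}{3}$ ($N = \sqrt{- \frac{131}{9} - 7168} = \sqrt{- \frac{64643}{9}} = \frac{i \sqrt{64643}}{3} \approx 84.75 i$)
$\left(1390 - 2049\right) + N = \left(1390 - 2049\right) + \frac{i \sqrt{64643}}{3} = -659 + \frac{i \sqrt{64643}}{3}$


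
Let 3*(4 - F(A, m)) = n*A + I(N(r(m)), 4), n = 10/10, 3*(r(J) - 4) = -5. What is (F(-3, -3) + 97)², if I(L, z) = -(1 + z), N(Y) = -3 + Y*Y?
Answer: 96721/9 ≈ 10747.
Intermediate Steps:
r(J) = 7/3 (r(J) = 4 + (⅓)*(-5) = 4 - 5/3 = 7/3)
N(Y) = -3 + Y²
I(L, z) = -1 - z
n = 1 (n = 10*(⅒) = 1)
F(A, m) = 17/3 - A/3 (F(A, m) = 4 - (1*A + (-1 - 1*4))/3 = 4 - (A + (-1 - 4))/3 = 4 - (A - 5)/3 = 4 - (-5 + A)/3 = 4 + (5/3 - A/3) = 17/3 - A/3)
(F(-3, -3) + 97)² = ((17/3 - ⅓*(-3)) + 97)² = ((17/3 + 1) + 97)² = (20/3 + 97)² = (311/3)² = 96721/9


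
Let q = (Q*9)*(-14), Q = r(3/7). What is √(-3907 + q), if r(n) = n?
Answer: I*√3961 ≈ 62.936*I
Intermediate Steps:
Q = 3/7 ≈ 0.42857
q = -54 (q = ((3/7)*9)*(-14) = (27/7)*(-14) = -54)
√(-3907 + q) = √(-3907 - 54) = √(-3961) = I*√3961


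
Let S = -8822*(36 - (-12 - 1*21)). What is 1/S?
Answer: -1/608718 ≈ -1.6428e-6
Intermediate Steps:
S = -608718 (S = -8822*(36 - (-12 - 21)) = -8822*(36 - 1*(-33)) = -8822*(36 + 33) = -8822*69 = -608718)
1/S = 1/(-608718) = -1/608718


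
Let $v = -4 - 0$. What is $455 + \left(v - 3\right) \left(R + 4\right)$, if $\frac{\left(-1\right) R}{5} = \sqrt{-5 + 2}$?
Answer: $427 + 35 i \sqrt{3} \approx 427.0 + 60.622 i$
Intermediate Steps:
$R = - 5 i \sqrt{3}$ ($R = - 5 \sqrt{-5 + 2} = - 5 \sqrt{-3} = - 5 i \sqrt{3} \approx - 8.6602 i$)
$v = -4$ ($v = -4 + 0 = -4$)
$455 + \left(v - 3\right) \left(R + 4\right) = 455 + \left(-4 - 3\right) \left(- 5 i \sqrt{3} + 4\right) = 455 + \left(-4 - 3\right) \left(4 - 5 i \sqrt{3}\right) = 455 - 7 \left(4 - 5 i \sqrt{3}\right) = 455 - \left(28 - 35 i \sqrt{3}\right) = 427 + 35 i \sqrt{3}$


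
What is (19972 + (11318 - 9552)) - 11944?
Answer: 9794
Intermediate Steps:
(19972 + (11318 - 9552)) - 11944 = (19972 + 1766) - 11944 = 21738 - 11944 = 9794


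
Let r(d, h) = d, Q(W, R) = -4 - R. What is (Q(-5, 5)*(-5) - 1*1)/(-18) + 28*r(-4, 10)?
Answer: -1030/9 ≈ -114.44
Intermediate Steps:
(Q(-5, 5)*(-5) - 1*1)/(-18) + 28*r(-4, 10) = ((-4 - 1*5)*(-5) - 1*1)/(-18) + 28*(-4) = ((-4 - 5)*(-5) - 1)*(-1/18) - 112 = (-9*(-5) - 1)*(-1/18) - 112 = (45 - 1)*(-1/18) - 112 = 44*(-1/18) - 112 = -22/9 - 112 = -1030/9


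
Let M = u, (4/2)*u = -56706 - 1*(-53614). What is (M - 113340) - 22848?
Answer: -137734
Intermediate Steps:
u = -1546 (u = (-56706 - 1*(-53614))/2 = (-56706 + 53614)/2 = (½)*(-3092) = -1546)
M = -1546
(M - 113340) - 22848 = (-1546 - 113340) - 22848 = -114886 - 22848 = -137734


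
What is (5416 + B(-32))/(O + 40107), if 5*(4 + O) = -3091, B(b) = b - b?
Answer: 3385/24678 ≈ 0.13717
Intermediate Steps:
B(b) = 0
O = -3111/5 (O = -4 + (1/5)*(-3091) = -4 - 3091/5 = -3111/5 ≈ -622.20)
(5416 + B(-32))/(O + 40107) = (5416 + 0)/(-3111/5 + 40107) = 5416/(197424/5) = 5416*(5/197424) = 3385/24678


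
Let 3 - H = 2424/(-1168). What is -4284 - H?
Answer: -626205/146 ≈ -4289.1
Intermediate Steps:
H = 741/146 (H = 3 - 2424/(-1168) = 3 - 2424*(-1)/1168 = 3 - 1*(-303/146) = 3 + 303/146 = 741/146 ≈ 5.0753)
-4284 - H = -4284 - 1*741/146 = -4284 - 741/146 = -626205/146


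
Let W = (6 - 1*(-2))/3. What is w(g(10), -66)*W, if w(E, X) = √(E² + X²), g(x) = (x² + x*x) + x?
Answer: 16*√1346 ≈ 587.01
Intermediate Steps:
g(x) = x + 2*x² (g(x) = (x² + x²) + x = 2*x² + x = x + 2*x²)
W = 8/3 (W = (6 + 2)*(⅓) = 8*(⅓) = 8/3 ≈ 2.6667)
w(g(10), -66)*W = √((10*(1 + 2*10))² + (-66)²)*(8/3) = √((10*(1 + 20))² + 4356)*(8/3) = √((10*21)² + 4356)*(8/3) = √(210² + 4356)*(8/3) = √(44100 + 4356)*(8/3) = √48456*(8/3) = (6*√1346)*(8/3) = 16*√1346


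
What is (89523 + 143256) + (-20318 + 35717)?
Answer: 248178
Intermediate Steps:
(89523 + 143256) + (-20318 + 35717) = 232779 + 15399 = 248178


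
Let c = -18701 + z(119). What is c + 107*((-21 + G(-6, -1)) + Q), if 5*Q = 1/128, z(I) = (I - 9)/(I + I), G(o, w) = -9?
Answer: -1668693827/76160 ≈ -21910.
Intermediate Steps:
z(I) = (-9 + I)/(2*I) (z(I) = (-9 + I)/((2*I)) = (-9 + I)*(1/(2*I)) = (-9 + I)/(2*I))
Q = 1/640 (Q = (⅕)/128 = (⅕)*(1/128) = 1/640 ≈ 0.0015625)
c = -2225364/119 (c = -18701 + (½)*(-9 + 119)/119 = -18701 + (½)*(1/119)*110 = -18701 + 55/119 = -2225364/119 ≈ -18701.)
c + 107*((-21 + G(-6, -1)) + Q) = -2225364/119 + 107*((-21 - 9) + 1/640) = -2225364/119 + 107*(-30 + 1/640) = -2225364/119 + 107*(-19199/640) = -2225364/119 - 2054293/640 = -1668693827/76160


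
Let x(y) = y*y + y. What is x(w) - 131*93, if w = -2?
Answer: -12181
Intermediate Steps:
x(y) = y + y² (x(y) = y² + y = y + y²)
x(w) - 131*93 = -2*(1 - 2) - 131*93 = -2*(-1) - 12183 = 2 - 12183 = -12181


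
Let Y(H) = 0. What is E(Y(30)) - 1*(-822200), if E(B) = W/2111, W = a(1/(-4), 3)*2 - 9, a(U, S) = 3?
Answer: 1735664197/2111 ≈ 8.2220e+5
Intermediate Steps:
W = -3 (W = 3*2 - 9 = 6 - 9 = -3)
E(B) = -3/2111
E(Y(30)) - 1*(-822200) = -3/2111 - 1*(-822200) = -3/2111 + 822200 = 1735664197/2111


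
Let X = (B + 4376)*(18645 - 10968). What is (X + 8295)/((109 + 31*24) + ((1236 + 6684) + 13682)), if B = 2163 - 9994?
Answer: -1767716/1497 ≈ -1180.8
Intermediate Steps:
B = -7831
X = -26524035 (X = (-7831 + 4376)*(18645 - 10968) = -3455*7677 = -26524035)
(X + 8295)/((109 + 31*24) + ((1236 + 6684) + 13682)) = (-26524035 + 8295)/((109 + 31*24) + ((1236 + 6684) + 13682)) = -26515740/((109 + 744) + (7920 + 13682)) = -26515740/(853 + 21602) = -26515740/22455 = -26515740*1/22455 = -1767716/1497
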